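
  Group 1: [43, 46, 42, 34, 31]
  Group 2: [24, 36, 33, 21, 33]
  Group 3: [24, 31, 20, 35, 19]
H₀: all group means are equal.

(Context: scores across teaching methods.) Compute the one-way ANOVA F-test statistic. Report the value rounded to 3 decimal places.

Group means [39.20, 29.40, 25.80], grand mean 31.467
SSB = Σnᵢ(x̄ᵢ−x̄)² = 480.933; SSW = ΣΣ(x−x̄ᵢ)² = 526.800
MSB = 480.933/2 = 240.4667; MSW = 526.800/12 = 43.9000
F = MSB/MSW = 5.4776
df = (2, 12)

test statistic = 5.478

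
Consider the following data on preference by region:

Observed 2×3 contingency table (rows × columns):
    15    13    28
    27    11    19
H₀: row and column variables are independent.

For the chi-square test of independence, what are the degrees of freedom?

df = (r−1)(c−1) = (2−1)·(3−1) = 2

degrees of freedom = 2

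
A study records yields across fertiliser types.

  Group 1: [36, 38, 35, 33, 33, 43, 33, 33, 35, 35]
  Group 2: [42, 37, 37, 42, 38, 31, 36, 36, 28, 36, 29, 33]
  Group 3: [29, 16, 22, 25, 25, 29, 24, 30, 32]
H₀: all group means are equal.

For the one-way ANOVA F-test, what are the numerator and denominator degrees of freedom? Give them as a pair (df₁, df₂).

k = 3 groups, N = 31 total
df = (k−1, N−k) = (3−1, 31−3) = (2, 28)

degrees of freedom = [2, 28]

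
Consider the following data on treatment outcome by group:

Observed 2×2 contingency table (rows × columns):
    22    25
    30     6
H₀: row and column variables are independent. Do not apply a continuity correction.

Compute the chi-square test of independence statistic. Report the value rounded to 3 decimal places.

Row totals [47, 36], col totals [52, 31], n=83
χ² = (22−29.45)²/29.45 + (25−17.55)²/17.55 + (30−22.55)²/22.55 + (6−13.45)²/13.45 = 11.6222
df = 1

test statistic = 11.622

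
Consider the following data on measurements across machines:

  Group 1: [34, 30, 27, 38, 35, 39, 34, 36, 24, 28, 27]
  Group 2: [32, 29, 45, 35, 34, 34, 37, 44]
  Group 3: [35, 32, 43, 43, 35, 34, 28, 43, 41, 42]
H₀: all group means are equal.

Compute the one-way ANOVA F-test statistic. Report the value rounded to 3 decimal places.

test statistic = 3.141

Group means [32.00, 36.25, 37.60], grand mean 35.103
SSB = Σnᵢ(x̄ᵢ−x̄)² = 178.790; SSW = ΣΣ(x−x̄ᵢ)² = 739.900
MSB = 178.790/2 = 89.3948; MSW = 739.900/26 = 28.4577
F = MSB/MSW = 3.1413
df = (2, 26)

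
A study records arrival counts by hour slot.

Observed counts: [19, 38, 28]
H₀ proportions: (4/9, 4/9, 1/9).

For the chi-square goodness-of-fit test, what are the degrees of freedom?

df = k − 1 = 3 − 1 = 2

degrees of freedom = 2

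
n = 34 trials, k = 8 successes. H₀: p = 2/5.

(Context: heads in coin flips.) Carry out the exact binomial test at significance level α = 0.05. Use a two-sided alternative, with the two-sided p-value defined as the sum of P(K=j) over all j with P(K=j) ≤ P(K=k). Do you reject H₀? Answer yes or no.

reject H₀: no

Exact binomial: n=34, k=8, p₀=2/5=0.4000
P(X=j) = C(n,j)·p₀^j·(1−p₀)^(n−j); p = Σ P(X=j) over j with P(X=j) ≤ P(X=8)
p-value (two-sided) = 0.05453
At α=0.05: p ≥ α → fail to reject H₀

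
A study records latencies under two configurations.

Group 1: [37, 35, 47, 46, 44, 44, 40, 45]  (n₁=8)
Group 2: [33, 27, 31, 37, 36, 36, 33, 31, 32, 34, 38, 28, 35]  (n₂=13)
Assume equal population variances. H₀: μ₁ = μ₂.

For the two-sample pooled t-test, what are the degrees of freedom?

df = n₁ + n₂ − 2 = 8 + 13 − 2 = 19

degrees of freedom = 19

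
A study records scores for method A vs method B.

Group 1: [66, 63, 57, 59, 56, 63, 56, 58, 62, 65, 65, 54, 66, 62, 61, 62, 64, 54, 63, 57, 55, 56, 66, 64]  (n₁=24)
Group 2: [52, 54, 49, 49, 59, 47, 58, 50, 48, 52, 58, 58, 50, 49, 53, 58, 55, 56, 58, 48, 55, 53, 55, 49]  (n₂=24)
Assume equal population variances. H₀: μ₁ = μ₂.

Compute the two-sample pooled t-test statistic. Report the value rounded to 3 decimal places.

x̄₁=60.583, s₁=4.117, n₁=24
x̄₂=53.042, s₂=3.917, n₂=24
s_p² = [23·4.117² + 23·3.917²]/46 = 16.1476
SE = √(s_p²·(1/24+1/24)) = 1.1600
t = (60.583−53.042)/1.1600 = 6.5013
df = 46

test statistic = 6.501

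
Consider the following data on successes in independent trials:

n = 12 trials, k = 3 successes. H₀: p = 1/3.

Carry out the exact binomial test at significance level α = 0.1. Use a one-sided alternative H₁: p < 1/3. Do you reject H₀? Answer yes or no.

reject H₀: no

Exact binomial: n=12, k=3, p₀=1/3=0.3333
P(X≤3) from Σ C(n,i)·p₀^i·(1−p₀)^(n−i)
p-value (one-sided, H₁ less) = 0.39307
At α=0.1: p ≥ α → fail to reject H₀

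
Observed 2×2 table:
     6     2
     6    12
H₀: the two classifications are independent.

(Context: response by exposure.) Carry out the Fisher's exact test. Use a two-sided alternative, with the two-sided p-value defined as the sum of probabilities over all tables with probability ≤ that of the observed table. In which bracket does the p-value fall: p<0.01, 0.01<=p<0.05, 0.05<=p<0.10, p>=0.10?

Margins: r₁=8, r₂=18, c₁=12, c₂=14, n=26
p_obs = C(8,6)·C(18,6)/C(26,12); sum pmf over tables with pmf ≤ p_obs
p-value (two-sided) = 0.08952
→ bracket: 0.05<=p<0.10

p-value bracket: 0.05<=p<0.10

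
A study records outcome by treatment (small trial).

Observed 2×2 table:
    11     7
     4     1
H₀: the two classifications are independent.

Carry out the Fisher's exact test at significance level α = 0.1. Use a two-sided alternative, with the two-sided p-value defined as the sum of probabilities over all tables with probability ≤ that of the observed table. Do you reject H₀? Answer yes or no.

Margins: r₁=18, r₂=5, c₁=15, c₂=8, n=23
p_obs = C(18,11)·C(5,4)/C(23,15); sum pmf over tables with pmf ≤ p_obs
p-value (two-sided) = 0.62139
At α=0.1: p ≥ α → fail to reject H₀

reject H₀: no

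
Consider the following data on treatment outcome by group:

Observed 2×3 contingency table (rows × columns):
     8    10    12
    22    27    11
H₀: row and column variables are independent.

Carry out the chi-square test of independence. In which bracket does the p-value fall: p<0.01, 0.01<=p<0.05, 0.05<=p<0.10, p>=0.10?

p-value bracket: 0.05<=p<0.10

Row totals [30, 60], col totals [30, 37, 23], n=90
χ² = (8−10.00)²/10.00 + (10−12.33)²/12.33 + (12−7.67)²/7.67 + (22−20.00)²/20.00 + (27−24.67)²/24.67 + (11−15.33)²/15.33 = 4.9361
df = 2
p-value (upper-tail) = 0.08475
→ bracket: 0.05<=p<0.10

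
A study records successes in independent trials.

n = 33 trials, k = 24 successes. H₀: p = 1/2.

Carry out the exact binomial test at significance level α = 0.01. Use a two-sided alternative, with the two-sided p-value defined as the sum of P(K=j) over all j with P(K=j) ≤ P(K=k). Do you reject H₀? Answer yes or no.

Exact binomial: n=33, k=24, p₀=1/2=0.5000
P(X=j) = C(n,j)·p₀^j·(1−p₀)^(n−j); p = Σ P(X=j) over j with P(X=j) ≤ P(X=24)
p-value (two-sided) = 0.01353
At α=0.01: p ≥ α → fail to reject H₀

reject H₀: no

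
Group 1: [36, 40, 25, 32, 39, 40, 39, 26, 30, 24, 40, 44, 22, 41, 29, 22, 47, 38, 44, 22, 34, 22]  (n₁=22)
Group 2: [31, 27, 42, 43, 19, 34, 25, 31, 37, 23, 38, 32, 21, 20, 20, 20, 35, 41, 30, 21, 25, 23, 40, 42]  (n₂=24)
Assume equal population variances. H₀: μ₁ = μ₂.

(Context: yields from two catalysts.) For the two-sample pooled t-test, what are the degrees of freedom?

degrees of freedom = 44

df = n₁ + n₂ − 2 = 22 + 24 − 2 = 44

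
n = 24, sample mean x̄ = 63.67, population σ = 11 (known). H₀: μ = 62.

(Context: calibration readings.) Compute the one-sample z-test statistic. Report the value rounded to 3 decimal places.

SE = σ/√n = 11/√24 = 2.2454
z = (x̄−μ₀)/SE = (63.67−62)/2.2454 = 0.7438

test statistic = 0.744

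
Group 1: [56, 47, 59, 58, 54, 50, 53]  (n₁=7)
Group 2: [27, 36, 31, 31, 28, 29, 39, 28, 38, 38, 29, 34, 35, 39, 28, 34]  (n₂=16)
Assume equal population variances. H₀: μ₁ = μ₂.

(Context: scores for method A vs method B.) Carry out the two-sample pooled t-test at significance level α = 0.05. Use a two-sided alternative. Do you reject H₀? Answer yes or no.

reject H₀: yes

x̄₁=53.857, s₁=4.298, n₁=7
x̄₂=32.750, s₂=4.374, n₂=16
s_p² = [6·4.298² + 15·4.374²]/21 = 18.9456
SE = √(s_p²·(1/7+1/16)) = 1.9725
t = (53.857−32.750)/1.9725 = 10.7009
df = 21
p-value (two-sided) = 0.00000
At α=0.05: p < α → reject H₀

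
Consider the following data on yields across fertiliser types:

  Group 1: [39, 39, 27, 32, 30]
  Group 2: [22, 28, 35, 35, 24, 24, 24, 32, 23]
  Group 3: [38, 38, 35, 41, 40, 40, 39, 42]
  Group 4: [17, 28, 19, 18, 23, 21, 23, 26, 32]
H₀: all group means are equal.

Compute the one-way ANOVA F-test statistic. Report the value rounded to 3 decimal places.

Group means [33.40, 27.44, 39.12, 23.00], grand mean 30.129
SSB = Σnᵢ(x̄ᵢ−x̄)² = 1223.187; SSW = ΣΣ(x−x̄ᵢ)² = 566.297
MSB = 1223.187/3 = 407.7289; MSW = 566.297/27 = 20.9740
F = MSB/MSW = 19.4398
df = (3, 27)

test statistic = 19.440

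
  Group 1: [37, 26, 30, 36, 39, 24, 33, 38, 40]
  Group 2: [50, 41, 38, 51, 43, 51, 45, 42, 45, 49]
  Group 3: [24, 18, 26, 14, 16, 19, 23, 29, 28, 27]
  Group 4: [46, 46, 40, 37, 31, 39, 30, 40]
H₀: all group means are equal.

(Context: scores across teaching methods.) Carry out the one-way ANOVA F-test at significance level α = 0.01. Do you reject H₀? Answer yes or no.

Group means [33.67, 45.50, 22.40, 38.62], grand mean 34.892
SSB = Σnᵢ(x̄ᵢ−x̄)² = 2810.793; SSW = ΣΣ(x−x̄ᵢ)² = 960.775
MSB = 2810.793/3 = 936.9309; MSW = 960.775/33 = 29.1144
F = MSB/MSW = 32.1810
df = (3, 33)
p-value (upper-tail) = 0.00000
At α=0.01: p < α → reject H₀

reject H₀: yes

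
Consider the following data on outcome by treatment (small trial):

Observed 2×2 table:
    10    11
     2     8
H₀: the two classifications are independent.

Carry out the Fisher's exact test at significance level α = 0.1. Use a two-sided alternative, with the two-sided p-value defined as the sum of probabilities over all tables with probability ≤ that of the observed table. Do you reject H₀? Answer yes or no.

Margins: r₁=21, r₂=10, c₁=12, c₂=19, n=31
p_obs = C(21,10)·C(10,2)/C(31,12); sum pmf over tables with pmf ≤ p_obs
p-value (two-sided) = 0.23961
At α=0.1: p ≥ α → fail to reject H₀

reject H₀: no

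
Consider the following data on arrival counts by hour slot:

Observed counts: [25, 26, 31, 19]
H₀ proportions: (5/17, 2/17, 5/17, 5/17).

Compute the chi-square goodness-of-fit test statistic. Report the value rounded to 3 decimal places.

n = 101; E_i = n·p_i = [29.71, 11.88, 29.71, 29.71]
χ² = (25−29.71)²/29.71 + (26−11.88)²/11.88 + (31−29.71)²/29.71 + (19−29.71)²/29.71 = 21.4337
df = 3

test statistic = 21.434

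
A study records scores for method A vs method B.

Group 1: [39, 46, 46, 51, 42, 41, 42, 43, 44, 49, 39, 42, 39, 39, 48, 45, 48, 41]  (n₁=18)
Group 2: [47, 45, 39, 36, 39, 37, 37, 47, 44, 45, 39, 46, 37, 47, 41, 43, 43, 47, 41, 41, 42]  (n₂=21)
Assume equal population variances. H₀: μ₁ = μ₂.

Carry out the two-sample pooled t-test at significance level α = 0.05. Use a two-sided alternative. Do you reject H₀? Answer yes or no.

reject H₀: no

x̄₁=43.556, s₁=3.776, n₁=18
x̄₂=42.048, s₂=3.748, n₂=21
s_p² = [17·3.776² + 20·3.748²]/37 = 14.1459
SE = √(s_p²·(1/18+1/21)) = 1.2081
t = (43.556−42.048)/1.2081 = 1.2482
df = 37
p-value (two-sided) = 0.21980
At α=0.05: p ≥ α → fail to reject H₀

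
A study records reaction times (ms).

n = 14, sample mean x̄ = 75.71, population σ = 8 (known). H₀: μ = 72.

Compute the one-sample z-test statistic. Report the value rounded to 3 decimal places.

SE = σ/√n = 8/√14 = 2.1381
z = (x̄−μ₀)/SE = (75.71−72)/2.1381 = 1.7352

test statistic = 1.735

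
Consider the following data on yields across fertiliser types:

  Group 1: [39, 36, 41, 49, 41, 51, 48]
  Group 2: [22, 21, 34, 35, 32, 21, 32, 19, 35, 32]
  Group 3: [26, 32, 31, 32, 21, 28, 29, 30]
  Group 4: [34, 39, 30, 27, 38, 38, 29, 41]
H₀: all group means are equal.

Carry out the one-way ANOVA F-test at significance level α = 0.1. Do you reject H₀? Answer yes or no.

reject H₀: yes

Group means [43.57, 28.30, 28.62, 34.50], grand mean 33.121
SSB = Σnᵢ(x̄ᵢ−x̄)² = 1173.826; SSW = ΣΣ(x−x̄ᵢ)² = 881.689
MSB = 1173.826/3 = 391.2753; MSW = 881.689/29 = 30.4031
F = MSB/MSW = 12.8696
df = (3, 29)
p-value (upper-tail) = 0.00002
At α=0.1: p < α → reject H₀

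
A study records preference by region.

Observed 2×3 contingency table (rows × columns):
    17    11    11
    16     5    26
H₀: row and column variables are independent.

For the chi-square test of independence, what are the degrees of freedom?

degrees of freedom = 2

df = (r−1)(c−1) = (2−1)·(3−1) = 2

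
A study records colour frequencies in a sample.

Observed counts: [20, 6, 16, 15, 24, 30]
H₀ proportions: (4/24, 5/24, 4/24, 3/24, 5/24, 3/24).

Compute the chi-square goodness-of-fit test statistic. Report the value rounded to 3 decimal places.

n = 111; E_i = n·p_i = [18.50, 23.12, 18.50, 13.88, 23.12, 13.88]
χ² = (20−18.50)²/18.50 + (6−23.12)²/23.12 + (16−18.50)²/18.50 + (15−13.88)²/13.88 + (24−23.12)²/23.12 + (30−13.88)²/13.88 = 32.0054
df = 5

test statistic = 32.005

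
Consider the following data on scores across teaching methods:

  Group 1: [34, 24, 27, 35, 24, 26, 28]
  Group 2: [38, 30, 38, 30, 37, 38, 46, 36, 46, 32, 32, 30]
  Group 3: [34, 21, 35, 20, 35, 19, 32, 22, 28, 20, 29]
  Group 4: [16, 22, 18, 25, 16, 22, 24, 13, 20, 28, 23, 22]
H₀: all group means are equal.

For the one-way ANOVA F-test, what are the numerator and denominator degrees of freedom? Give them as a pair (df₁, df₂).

degrees of freedom = [3, 38]

k = 4 groups, N = 42 total
df = (k−1, N−k) = (4−1, 42−4) = (3, 38)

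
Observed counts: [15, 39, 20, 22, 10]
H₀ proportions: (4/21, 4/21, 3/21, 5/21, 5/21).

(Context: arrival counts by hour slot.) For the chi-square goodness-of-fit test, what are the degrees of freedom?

df = k − 1 = 5 − 1 = 4

degrees of freedom = 4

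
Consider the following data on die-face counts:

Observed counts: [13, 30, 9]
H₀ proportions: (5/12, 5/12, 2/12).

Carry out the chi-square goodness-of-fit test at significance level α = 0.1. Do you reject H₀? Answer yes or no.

n = 52; E_i = n·p_i = [21.67, 21.67, 8.67]
χ² = (13−21.67)²/21.67 + (30−21.67)²/21.67 + (9−8.67)²/8.67 = 6.6846
df = 2
p-value (upper-tail) = 0.03536
At α=0.1: p < α → reject H₀

reject H₀: yes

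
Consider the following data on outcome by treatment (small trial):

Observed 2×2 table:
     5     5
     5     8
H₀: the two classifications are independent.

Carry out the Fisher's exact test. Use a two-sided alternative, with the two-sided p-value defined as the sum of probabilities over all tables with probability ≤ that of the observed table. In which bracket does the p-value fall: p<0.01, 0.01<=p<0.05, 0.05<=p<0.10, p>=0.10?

p-value bracket: p>=0.10

Margins: r₁=10, r₂=13, c₁=10, c₂=13, n=23
p_obs = C(10,5)·C(13,5)/C(23,10); sum pmf over tables with pmf ≤ p_obs
p-value (two-sided) = 0.68502
→ bracket: p>=0.10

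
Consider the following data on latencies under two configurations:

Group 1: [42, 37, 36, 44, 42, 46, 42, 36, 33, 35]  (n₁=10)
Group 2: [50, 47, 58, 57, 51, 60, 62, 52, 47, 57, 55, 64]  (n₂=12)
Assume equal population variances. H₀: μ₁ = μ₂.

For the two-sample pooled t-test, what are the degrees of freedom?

df = n₁ + n₂ − 2 = 10 + 12 − 2 = 20

degrees of freedom = 20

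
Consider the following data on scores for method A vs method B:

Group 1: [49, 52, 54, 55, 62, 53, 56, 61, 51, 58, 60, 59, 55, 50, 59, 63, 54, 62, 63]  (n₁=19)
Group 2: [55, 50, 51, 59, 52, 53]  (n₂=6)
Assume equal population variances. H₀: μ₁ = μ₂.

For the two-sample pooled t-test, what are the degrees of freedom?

df = n₁ + n₂ − 2 = 19 + 6 − 2 = 23

degrees of freedom = 23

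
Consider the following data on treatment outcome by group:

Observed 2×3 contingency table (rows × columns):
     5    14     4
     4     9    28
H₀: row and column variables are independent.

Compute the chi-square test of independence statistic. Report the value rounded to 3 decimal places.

Row totals [23, 41], col totals [9, 23, 32], n=64
χ² = (5−3.23)²/3.23 + (14−8.27)²/8.27 + (4−11.50)²/11.50 + (4−5.77)²/5.77 + (9−14.73)²/14.73 + (28−20.50)²/20.50 = 15.3498
df = 2

test statistic = 15.350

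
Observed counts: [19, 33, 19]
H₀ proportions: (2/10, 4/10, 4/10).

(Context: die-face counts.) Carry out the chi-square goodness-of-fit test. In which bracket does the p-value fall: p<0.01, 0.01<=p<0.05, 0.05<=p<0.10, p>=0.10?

p-value bracket: 0.05<=p<0.10

n = 71; E_i = n·p_i = [14.20, 28.40, 28.40]
χ² = (19−14.20)²/14.20 + (33−28.40)²/28.40 + (19−28.40)²/28.40 = 5.4789
df = 2
p-value (upper-tail) = 0.06461
→ bracket: 0.05<=p<0.10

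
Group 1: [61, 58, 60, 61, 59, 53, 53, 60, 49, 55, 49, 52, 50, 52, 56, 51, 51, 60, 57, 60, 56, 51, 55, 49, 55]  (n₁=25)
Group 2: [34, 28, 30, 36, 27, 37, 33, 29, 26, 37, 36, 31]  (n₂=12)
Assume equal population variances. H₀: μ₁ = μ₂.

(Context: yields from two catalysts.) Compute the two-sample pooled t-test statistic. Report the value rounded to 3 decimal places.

x̄₁=54.920, s₁=4.132, n₁=25
x̄₂=32.000, s₂=4.023, n₂=12
s_p² = [24·4.132² + 11·4.023²]/35 = 16.7954
SE = √(s_p²·(1/25+1/12)) = 1.4392
t = (54.920−32.000)/1.4392 = 15.9250
df = 35

test statistic = 15.925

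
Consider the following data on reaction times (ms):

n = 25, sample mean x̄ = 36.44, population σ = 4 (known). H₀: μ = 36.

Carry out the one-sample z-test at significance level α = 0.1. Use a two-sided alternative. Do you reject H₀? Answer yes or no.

SE = σ/√n = 4/√25 = 0.8000
z = (x̄−μ₀)/SE = (36.44−36)/0.8000 = 0.5500
p-value (two-sided) = 0.58232
At α=0.1: p ≥ α → fail to reject H₀

reject H₀: no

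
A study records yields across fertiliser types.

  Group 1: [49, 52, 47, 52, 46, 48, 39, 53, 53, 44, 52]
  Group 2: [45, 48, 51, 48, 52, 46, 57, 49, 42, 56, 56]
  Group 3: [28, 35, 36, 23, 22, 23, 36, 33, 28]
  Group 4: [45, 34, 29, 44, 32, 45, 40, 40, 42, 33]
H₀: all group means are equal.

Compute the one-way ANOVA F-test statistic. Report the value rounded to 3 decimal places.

Group means [48.64, 50.00, 29.33, 38.40], grand mean 42.268
SSB = Σnᵢ(x̄ᵢ−x̄)² = 2759.103; SSW = ΣΣ(x−x̄ᵢ)² = 1022.945
MSB = 2759.103/3 = 919.7011; MSW = 1022.945/37 = 27.6472
F = MSB/MSW = 33.2656
df = (3, 37)

test statistic = 33.266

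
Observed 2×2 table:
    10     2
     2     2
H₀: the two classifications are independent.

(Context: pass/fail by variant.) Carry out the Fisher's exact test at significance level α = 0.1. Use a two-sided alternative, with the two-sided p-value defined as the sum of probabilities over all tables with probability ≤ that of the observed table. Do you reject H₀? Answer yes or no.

reject H₀: no

Margins: r₁=12, r₂=4, c₁=12, c₂=4, n=16
p_obs = C(12,10)·C(4,2)/C(16,12); sum pmf over tables with pmf ≤ p_obs
p-value (two-sided) = 0.24451
At α=0.1: p ≥ α → fail to reject H₀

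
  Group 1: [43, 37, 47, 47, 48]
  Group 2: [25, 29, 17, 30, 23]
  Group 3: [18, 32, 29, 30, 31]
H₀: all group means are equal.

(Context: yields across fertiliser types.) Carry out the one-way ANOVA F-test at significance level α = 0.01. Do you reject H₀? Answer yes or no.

reject H₀: yes

Group means [44.40, 24.80, 28.00], grand mean 32.400
SSB = Σnᵢ(x̄ᵢ−x̄)² = 1105.600; SSW = ΣΣ(x−x̄ᵢ)² = 322.000
MSB = 1105.600/2 = 552.8000; MSW = 322.000/12 = 26.8333
F = MSB/MSW = 20.6012
df = (2, 12)
p-value (upper-tail) = 0.00013
At α=0.01: p < α → reject H₀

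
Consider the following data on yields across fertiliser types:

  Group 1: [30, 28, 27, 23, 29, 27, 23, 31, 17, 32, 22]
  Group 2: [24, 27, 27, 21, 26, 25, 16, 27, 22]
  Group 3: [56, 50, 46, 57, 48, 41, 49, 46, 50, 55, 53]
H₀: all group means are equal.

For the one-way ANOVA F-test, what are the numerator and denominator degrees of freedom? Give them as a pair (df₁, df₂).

degrees of freedom = [2, 28]

k = 3 groups, N = 31 total
df = (k−1, N−k) = (3−1, 31−3) = (2, 28)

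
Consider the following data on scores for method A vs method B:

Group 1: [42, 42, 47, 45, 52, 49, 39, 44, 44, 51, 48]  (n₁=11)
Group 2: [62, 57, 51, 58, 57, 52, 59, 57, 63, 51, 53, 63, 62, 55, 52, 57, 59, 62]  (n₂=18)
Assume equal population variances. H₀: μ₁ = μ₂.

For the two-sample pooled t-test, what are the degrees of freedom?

degrees of freedom = 27

df = n₁ + n₂ − 2 = 11 + 18 − 2 = 27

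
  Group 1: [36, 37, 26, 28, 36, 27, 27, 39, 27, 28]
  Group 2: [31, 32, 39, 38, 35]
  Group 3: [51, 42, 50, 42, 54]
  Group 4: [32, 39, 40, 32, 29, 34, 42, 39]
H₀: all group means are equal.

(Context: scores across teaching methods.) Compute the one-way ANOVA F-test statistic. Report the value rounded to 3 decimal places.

Group means [31.10, 35.00, 47.80, 35.88], grand mean 36.143
SSB = Σnᵢ(x̄ᵢ−x̄)² = 940.854; SSW = ΣΣ(x−x̄ᵢ)² = 566.575
MSB = 940.854/3 = 313.6179; MSW = 566.575/24 = 23.6073
F = MSB/MSW = 13.2848
df = (3, 24)

test statistic = 13.285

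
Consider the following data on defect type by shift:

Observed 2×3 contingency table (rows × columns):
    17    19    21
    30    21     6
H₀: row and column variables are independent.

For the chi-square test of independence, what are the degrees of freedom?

df = (r−1)(c−1) = (2−1)·(3−1) = 2

degrees of freedom = 2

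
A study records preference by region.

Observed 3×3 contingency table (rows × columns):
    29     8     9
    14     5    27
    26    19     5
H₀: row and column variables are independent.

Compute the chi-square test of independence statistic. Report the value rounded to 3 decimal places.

test statistic = 35.560

Row totals [46, 46, 50], col totals [69, 32, 41], n=142
χ² = (29−22.35)²/22.35 + (8−10.37)²/10.37 + (9−13.28)²/13.28 + (14−22.35)²/22.35 + (5−10.37)²/10.37 + (27−13.28)²/13.28 + (26−24.30)²/24.30 + (19−11.27)²/11.27 + (5−14.44)²/14.44 = 35.5599
df = 4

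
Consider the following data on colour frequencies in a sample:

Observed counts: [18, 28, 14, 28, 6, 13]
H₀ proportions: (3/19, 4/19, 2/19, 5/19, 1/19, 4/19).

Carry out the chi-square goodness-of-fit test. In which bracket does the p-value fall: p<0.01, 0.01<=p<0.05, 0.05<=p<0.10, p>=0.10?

p-value bracket: p>=0.10

n = 107; E_i = n·p_i = [16.89, 22.53, 11.26, 28.16, 5.63, 22.53]
χ² = (18−16.89)²/16.89 + (28−22.53)²/22.53 + (14−11.26)²/11.26 + (28−28.16)²/28.16 + (6−5.63)²/5.63 + (13−22.53)²/22.53 = 6.1210
df = 5
p-value (upper-tail) = 0.29462
→ bracket: p>=0.10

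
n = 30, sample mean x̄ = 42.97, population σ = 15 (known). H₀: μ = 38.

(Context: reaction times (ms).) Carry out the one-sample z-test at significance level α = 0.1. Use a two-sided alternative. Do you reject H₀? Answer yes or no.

reject H₀: yes

SE = σ/√n = 15/√30 = 2.7386
z = (x̄−μ₀)/SE = (42.97−38)/2.7386 = 1.8148
p-value (two-sided) = 0.06956
At α=0.1: p < α → reject H₀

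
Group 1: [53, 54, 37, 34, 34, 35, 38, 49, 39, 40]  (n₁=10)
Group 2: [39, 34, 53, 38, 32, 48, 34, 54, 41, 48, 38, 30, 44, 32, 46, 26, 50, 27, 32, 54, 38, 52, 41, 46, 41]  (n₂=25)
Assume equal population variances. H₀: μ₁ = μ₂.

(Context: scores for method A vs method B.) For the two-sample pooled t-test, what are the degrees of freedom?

df = n₁ + n₂ − 2 = 10 + 25 − 2 = 33

degrees of freedom = 33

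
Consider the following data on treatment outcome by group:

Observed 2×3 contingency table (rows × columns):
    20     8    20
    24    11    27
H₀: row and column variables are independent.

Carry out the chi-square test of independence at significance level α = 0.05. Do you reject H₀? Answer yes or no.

reject H₀: no

Row totals [48, 62], col totals [44, 19, 47], n=110
χ² = (20−19.20)²/19.20 + (8−8.29)²/8.29 + (20−20.51)²/20.51 + (24−24.80)²/24.80 + (11−10.71)²/10.71 + (27−26.49)²/26.49 = 0.0997
df = 2
p-value (upper-tail) = 0.95139
At α=0.05: p ≥ α → fail to reject H₀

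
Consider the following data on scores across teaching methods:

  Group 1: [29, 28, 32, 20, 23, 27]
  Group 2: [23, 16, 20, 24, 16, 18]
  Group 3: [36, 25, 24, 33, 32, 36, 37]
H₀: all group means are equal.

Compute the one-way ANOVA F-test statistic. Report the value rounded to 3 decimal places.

test statistic = 12.199

Group means [26.50, 19.50, 31.86], grand mean 26.263
SSB = Σnᵢ(x̄ᵢ−x̄)² = 493.827; SSW = ΣΣ(x−x̄ᵢ)² = 323.857
MSB = 493.827/2 = 246.9135; MSW = 323.857/16 = 20.2411
F = MSB/MSW = 12.1986
df = (2, 16)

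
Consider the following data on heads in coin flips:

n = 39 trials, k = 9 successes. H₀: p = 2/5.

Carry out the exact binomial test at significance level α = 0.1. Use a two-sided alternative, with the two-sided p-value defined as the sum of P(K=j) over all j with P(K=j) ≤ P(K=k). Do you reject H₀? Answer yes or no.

reject H₀: yes

Exact binomial: n=39, k=9, p₀=2/5=0.4000
P(X=j) = C(n,j)·p₀^j·(1−p₀)^(n−j); p = Σ P(X=j) over j with P(X=j) ≤ P(X=9)
p-value (two-sided) = 0.03332
At α=0.1: p < α → reject H₀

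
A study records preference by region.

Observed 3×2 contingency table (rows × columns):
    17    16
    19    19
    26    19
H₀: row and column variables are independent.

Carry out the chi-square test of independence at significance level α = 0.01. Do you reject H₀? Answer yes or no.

Row totals [33, 38, 45], col totals [62, 54], n=116
χ² = (17−17.64)²/17.64 + (16−15.36)²/15.36 + (19−20.31)²/20.31 + (19−17.69)²/17.69 + (26−24.05)²/24.05 + (19−20.95)²/20.95 = 0.5702
df = 2
p-value (upper-tail) = 0.75195
At α=0.01: p ≥ α → fail to reject H₀

reject H₀: no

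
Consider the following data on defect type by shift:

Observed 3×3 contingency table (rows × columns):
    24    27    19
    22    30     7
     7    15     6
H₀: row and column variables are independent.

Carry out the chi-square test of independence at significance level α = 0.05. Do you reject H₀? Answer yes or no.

Row totals [70, 59, 28], col totals [53, 72, 32], n=157
χ² = (24−23.63)²/23.63 + (27−32.10)²/32.10 + (19−14.27)²/14.27 + (22−19.92)²/19.92 + (30−27.06)²/27.06 + (7−12.03)²/12.03 + (7−9.45)²/9.45 + (15−12.84)²/12.84 + (6−5.71)²/5.71 = 6.0387
df = 4
p-value (upper-tail) = 0.19628
At α=0.05: p ≥ α → fail to reject H₀

reject H₀: no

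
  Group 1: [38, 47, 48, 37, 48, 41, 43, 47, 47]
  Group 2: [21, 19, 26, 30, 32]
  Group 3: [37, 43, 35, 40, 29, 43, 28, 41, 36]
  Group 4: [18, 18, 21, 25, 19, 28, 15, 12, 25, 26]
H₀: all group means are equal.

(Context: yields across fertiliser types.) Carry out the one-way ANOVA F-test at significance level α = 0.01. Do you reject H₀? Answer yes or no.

reject H₀: yes

Group means [44.00, 25.60, 36.89, 20.70], grand mean 32.212
SSB = Σnᵢ(x̄ᵢ−x̄)² = 2991.326; SSW = ΣΣ(x−x̄ᵢ)² = 770.189
MSB = 2991.326/3 = 997.1088; MSW = 770.189/29 = 26.5582
F = MSB/MSW = 37.5442
df = (3, 29)
p-value (upper-tail) = 0.00000
At α=0.01: p < α → reject H₀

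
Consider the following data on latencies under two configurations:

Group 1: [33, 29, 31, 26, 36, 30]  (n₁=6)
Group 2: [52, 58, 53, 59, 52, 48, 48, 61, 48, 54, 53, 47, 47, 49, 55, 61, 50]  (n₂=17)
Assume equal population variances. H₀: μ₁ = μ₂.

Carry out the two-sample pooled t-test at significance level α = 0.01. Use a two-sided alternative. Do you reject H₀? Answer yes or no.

x̄₁=30.833, s₁=3.430, n₁=6
x̄₂=52.647, s₂=4.782, n₂=17
s_p² = [5·3.430² + 16·4.782²]/21 = 20.2246
SE = √(s_p²·(1/6+1/17)) = 2.1355
t = (30.833−52.647)/2.1355 = -10.2147
df = 21
p-value (two-sided) = 0.00000
At α=0.01: p < α → reject H₀

reject H₀: yes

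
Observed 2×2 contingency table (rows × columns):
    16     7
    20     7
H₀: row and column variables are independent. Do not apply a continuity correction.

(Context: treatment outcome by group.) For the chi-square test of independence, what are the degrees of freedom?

df = (r−1)(c−1) = (2−1)·(2−1) = 1

degrees of freedom = 1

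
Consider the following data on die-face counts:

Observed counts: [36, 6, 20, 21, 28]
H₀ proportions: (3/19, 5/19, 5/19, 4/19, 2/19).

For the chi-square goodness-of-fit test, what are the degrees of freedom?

df = k − 1 = 5 − 1 = 4

degrees of freedom = 4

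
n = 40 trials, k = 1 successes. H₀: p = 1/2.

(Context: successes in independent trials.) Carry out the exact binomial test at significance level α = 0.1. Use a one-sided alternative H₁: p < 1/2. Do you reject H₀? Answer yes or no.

reject H₀: yes

Exact binomial: n=40, k=1, p₀=1/2=0.5000
P(X≤1) from Σ C(n,i)·p₀^i·(1−p₀)^(n−i)
p-value (one-sided, H₁ less) = 0.00000
At α=0.1: p < α → reject H₀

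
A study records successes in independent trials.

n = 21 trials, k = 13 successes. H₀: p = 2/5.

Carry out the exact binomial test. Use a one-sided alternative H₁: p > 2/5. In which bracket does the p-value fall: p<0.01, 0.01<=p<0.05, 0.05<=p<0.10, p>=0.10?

Exact binomial: n=21, k=13, p₀=2/5=0.4000
P(X≥13) from Σ C(n,i)·p₀^i·(1−p₀)^(n−i)
p-value (one-sided, H₁ greater) = 0.03523
→ bracket: 0.01<=p<0.05

p-value bracket: 0.01<=p<0.05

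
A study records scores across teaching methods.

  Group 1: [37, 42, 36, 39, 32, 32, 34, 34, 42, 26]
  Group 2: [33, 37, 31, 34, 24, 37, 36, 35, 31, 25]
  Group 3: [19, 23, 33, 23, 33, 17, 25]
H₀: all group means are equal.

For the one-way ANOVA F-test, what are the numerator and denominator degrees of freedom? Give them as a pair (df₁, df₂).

degrees of freedom = [2, 24]

k = 3 groups, N = 27 total
df = (k−1, N−k) = (3−1, 27−3) = (2, 24)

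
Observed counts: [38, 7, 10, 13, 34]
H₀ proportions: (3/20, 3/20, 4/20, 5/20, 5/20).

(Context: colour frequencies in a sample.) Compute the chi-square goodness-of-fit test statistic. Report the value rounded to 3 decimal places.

n = 102; E_i = n·p_i = [15.30, 15.30, 20.40, 25.50, 25.50]
χ² = (38−15.30)²/15.30 + (7−15.30)²/15.30 + (10−20.40)²/20.40 + (13−25.50)²/25.50 + (34−25.50)²/25.50 = 52.4444
df = 4

test statistic = 52.444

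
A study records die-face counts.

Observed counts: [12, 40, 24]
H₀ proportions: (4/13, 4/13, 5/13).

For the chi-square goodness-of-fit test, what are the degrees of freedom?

degrees of freedom = 2

df = k − 1 = 3 − 1 = 2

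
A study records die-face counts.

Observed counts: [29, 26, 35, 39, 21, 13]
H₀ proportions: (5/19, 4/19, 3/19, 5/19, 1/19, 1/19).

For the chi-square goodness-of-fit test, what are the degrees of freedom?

degrees of freedom = 5

df = k − 1 = 6 − 1 = 5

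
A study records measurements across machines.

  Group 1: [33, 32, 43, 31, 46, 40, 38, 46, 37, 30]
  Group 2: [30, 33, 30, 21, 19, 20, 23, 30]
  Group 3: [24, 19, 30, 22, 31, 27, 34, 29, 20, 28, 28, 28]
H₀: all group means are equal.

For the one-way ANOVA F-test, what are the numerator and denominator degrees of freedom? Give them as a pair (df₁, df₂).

degrees of freedom = [2, 27]

k = 3 groups, N = 30 total
df = (k−1, N−k) = (3−1, 30−3) = (2, 27)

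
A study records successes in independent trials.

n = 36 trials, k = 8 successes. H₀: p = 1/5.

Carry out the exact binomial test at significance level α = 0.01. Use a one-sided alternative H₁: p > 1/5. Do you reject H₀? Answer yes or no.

Exact binomial: n=36, k=8, p₀=1/5=0.2000
P(X≥8) from Σ C(n,i)·p₀^i·(1−p₀)^(n−i)
p-value (one-sided, H₁ greater) = 0.43397
At α=0.01: p ≥ α → fail to reject H₀

reject H₀: no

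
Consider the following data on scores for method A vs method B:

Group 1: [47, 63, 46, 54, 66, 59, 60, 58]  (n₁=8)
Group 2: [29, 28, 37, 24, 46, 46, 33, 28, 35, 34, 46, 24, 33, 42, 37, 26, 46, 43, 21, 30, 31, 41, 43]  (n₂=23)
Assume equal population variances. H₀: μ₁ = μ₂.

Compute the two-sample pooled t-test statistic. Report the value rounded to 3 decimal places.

x̄₁=56.625, s₁=7.170, n₁=8
x̄₂=34.913, s₂=8.000, n₂=23
s_p² = [7·7.170² + 22·8.000²]/29 = 60.9552
SE = √(s_p²·(1/8+1/23)) = 3.2046
t = (56.625−34.913)/3.2046 = 6.7752
df = 29

test statistic = 6.775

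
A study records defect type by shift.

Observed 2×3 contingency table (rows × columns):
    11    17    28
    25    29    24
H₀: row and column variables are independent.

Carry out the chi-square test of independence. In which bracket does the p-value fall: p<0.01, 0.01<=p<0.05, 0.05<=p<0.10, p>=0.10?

Row totals [56, 78], col totals [36, 46, 52], n=134
χ² = (11−15.04)²/15.04 + (17−19.22)²/19.22 + (28−21.73)²/21.73 + (25−20.96)²/20.96 + (29−26.78)²/26.78 + (24−30.27)²/30.27 = 5.4166
df = 2
p-value (upper-tail) = 0.06665
→ bracket: 0.05<=p<0.10

p-value bracket: 0.05<=p<0.10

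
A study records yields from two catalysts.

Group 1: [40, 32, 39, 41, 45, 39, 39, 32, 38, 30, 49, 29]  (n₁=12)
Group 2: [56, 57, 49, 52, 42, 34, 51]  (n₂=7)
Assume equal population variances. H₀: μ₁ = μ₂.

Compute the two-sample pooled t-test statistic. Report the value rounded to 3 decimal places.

test statistic = -3.357

x̄₁=37.750, s₁=6.047, n₁=12
x̄₂=48.714, s₂=8.159, n₂=7
s_p² = [11·6.047² + 6·8.159²]/17 = 47.1576
SE = √(s_p²·(1/12+1/7)) = 3.2660
t = (37.750−48.714)/3.2660 = -3.3571
df = 17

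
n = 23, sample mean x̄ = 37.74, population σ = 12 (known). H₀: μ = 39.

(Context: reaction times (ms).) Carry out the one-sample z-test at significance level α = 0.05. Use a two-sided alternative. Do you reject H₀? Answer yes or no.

SE = σ/√n = 12/√23 = 2.5022
z = (x̄−μ₀)/SE = (37.74−39)/2.5022 = -0.5036
p-value (two-sided) = 0.61457
At α=0.05: p ≥ α → fail to reject H₀

reject H₀: no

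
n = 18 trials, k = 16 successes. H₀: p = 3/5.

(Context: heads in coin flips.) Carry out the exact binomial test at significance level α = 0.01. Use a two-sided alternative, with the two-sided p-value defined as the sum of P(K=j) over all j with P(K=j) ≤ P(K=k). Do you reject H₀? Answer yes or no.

reject H₀: no

Exact binomial: n=18, k=16, p₀=3/5=0.6000
P(X=j) = C(n,j)·p₀^j·(1−p₀)^(n−j); p = Σ P(X=j) over j with P(X=j) ≤ P(X=16)
p-value (two-sided) = 0.01398
At α=0.01: p ≥ α → fail to reject H₀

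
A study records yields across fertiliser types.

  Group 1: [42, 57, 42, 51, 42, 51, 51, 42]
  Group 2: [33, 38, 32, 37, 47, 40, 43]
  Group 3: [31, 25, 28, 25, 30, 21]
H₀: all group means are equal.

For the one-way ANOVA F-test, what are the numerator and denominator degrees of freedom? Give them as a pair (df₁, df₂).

degrees of freedom = [2, 18]

k = 3 groups, N = 21 total
df = (k−1, N−k) = (3−1, 21−3) = (2, 18)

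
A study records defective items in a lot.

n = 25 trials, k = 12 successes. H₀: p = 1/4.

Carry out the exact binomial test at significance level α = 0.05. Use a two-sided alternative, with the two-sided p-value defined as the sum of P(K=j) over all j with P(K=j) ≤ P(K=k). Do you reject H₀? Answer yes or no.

Exact binomial: n=25, k=12, p₀=1/4=0.2500
P(X=j) = C(n,j)·p₀^j·(1−p₀)^(n−j); p = Σ P(X=j) over j with P(X=j) ≤ P(X=12)
p-value (two-sided) = 0.01776
At α=0.05: p < α → reject H₀

reject H₀: yes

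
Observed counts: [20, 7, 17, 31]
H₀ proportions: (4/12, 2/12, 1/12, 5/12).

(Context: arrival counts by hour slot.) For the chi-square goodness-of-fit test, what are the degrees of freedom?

degrees of freedom = 3

df = k − 1 = 4 − 1 = 3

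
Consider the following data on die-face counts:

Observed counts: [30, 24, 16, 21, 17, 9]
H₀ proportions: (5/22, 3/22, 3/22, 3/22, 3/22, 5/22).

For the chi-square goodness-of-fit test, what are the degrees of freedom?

df = k − 1 = 6 − 1 = 5

degrees of freedom = 5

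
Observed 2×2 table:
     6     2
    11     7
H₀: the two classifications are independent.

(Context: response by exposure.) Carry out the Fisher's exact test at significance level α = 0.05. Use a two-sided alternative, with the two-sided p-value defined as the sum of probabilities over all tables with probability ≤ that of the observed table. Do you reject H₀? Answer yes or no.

reject H₀: no

Margins: r₁=8, r₂=18, c₁=17, c₂=9, n=26
p_obs = C(8,6)·C(18,11)/C(26,17); sum pmf over tables with pmf ≤ p_obs
p-value (two-sided) = 0.66729
At α=0.05: p ≥ α → fail to reject H₀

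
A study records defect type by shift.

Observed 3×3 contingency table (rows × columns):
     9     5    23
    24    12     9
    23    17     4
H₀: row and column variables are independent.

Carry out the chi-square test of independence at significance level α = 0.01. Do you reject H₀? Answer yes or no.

Row totals [37, 45, 44], col totals [56, 34, 36], n=126
χ² = (9−16.44)²/16.44 + (5−9.98)²/9.98 + (23−10.57)²/10.57 + (24−20.00)²/20.00 + (12−12.14)²/12.14 + (9−12.86)²/12.86 + (23−19.56)²/19.56 + (17−11.87)²/11.87 + (4−12.57)²/12.57 = 31.0938
df = 4
p-value (upper-tail) = 0.00000
At α=0.01: p < α → reject H₀

reject H₀: yes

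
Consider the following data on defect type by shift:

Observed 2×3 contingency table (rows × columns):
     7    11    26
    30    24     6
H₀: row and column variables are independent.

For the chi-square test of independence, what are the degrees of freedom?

df = (r−1)(c−1) = (2−1)·(3−1) = 2

degrees of freedom = 2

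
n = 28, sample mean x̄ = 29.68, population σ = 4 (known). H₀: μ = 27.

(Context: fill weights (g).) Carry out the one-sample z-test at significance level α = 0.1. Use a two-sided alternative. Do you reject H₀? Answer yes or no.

SE = σ/√n = 4/√28 = 0.7559
z = (x̄−μ₀)/SE = (29.68−27)/0.7559 = 3.5453
p-value (two-sided) = 0.00039
At α=0.1: p < α → reject H₀

reject H₀: yes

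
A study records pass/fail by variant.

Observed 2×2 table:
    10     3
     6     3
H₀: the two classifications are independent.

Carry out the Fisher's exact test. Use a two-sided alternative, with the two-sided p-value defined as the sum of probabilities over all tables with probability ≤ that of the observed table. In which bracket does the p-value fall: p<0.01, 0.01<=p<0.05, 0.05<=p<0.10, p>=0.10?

p-value bracket: p>=0.10

Margins: r₁=13, r₂=9, c₁=16, c₂=6, n=22
p_obs = C(13,10)·C(9,6)/C(22,16); sum pmf over tables with pmf ≤ p_obs
p-value (two-sided) = 0.65502
→ bracket: p>=0.10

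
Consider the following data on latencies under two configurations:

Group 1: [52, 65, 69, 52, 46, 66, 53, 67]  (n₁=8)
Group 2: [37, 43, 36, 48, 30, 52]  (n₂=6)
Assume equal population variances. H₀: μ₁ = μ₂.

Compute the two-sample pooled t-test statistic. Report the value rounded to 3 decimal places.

x̄₁=58.750, s₁=8.876, n₁=8
x̄₂=41.000, s₂=8.198, n₂=6
s_p² = [7·8.876² + 5·8.198²]/12 = 73.9583
SE = √(s_p²·(1/8+1/6)) = 4.6445
t = (58.750−41.000)/4.6445 = 3.8217
df = 12

test statistic = 3.822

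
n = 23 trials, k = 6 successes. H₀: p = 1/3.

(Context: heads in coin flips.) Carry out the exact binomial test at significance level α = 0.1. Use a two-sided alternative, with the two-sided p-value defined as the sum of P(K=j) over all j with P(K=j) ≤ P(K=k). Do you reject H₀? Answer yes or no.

Exact binomial: n=23, k=6, p₀=1/3=0.3333
P(X=j) = C(n,j)·p₀^j·(1−p₀)^(n−j); p = Σ P(X=j) over j with P(X=j) ≤ P(X=6)
p-value (two-sided) = 0.51646
At α=0.1: p ≥ α → fail to reject H₀

reject H₀: no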